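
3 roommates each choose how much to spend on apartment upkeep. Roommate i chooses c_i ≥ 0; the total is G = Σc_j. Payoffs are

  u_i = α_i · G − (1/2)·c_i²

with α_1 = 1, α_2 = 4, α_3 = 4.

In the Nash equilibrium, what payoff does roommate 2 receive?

28

Roommate i's FOC: ∂u_i/∂c_i = α_i − c_i = 0, so c_i* = α_i.
NE contributions = (1, 4, 4); G = 9.
u_2 = α_2·G − ½·(c_2)² = 4·9 − ½·4² = 28.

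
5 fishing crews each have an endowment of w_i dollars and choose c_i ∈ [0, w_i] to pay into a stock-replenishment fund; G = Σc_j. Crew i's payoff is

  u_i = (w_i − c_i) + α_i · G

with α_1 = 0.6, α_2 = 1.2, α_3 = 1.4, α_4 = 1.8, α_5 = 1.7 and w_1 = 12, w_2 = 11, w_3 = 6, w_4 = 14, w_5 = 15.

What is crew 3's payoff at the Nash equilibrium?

64.4

∂u_i/∂c_i = α_i − 1, so crew i contributes w_i if α_i > 1, else 0.
α_i > 1 for i ∈ {2, 3, 4, 5}; NE contributions (0, 11, 6, 14, 15), G = 46.
u_3 = (6 − 6) + 1.4·46 = 64.4.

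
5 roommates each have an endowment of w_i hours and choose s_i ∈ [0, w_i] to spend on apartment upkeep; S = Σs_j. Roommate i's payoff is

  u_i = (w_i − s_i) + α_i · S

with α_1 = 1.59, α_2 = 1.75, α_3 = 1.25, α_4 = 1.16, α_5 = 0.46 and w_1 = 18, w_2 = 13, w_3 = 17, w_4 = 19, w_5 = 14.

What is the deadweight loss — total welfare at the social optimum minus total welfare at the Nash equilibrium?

72.94

∂u_i/∂s_i = α_i − 1, so roommate i contributes w_i if α_i > 1, else 0.
α_i > 1 for i ∈ {1, 2, 3, 4}; NE contributions (18, 13, 17, 19, 0), S = 67.
W^NE = Σw_i − S^NE + (Σα_i)·S^NE = 81 + 5.21·67 = 430.07.
Planner: ∂(Σu_j)/∂s_i = Σα_j − 1 = 5.21 > 0, so everyone contributes w_i; S^SO = 81, W^SO = 81 + 5.21·81 = 503.01.
Deadweight loss = 72.94.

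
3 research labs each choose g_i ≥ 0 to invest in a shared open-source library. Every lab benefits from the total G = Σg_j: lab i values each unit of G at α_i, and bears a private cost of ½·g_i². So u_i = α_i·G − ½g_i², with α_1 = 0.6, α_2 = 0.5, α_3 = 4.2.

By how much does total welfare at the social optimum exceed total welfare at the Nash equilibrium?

Lab i's FOC: ∂u_i/∂g_i = α_i − g_i = 0, so g_i* = α_i.
NE contributions = (0.6, 0.5, 4.2); G = 5.3.
W^NE = (Σα)·G − ½Σα_i² = 5.3² − ½·18.25 = 18.965.
Planner sets g_i = Σα_j = 5.3 for every i, so G^SO = 3·5.3 = 15.9.
W^SO = (Σα)·G^SO − ½·3·(Σα)² = (3/2)·5.3² = 42.135.
Deadweight loss = W^SO − W^NE = 23.17.

23.17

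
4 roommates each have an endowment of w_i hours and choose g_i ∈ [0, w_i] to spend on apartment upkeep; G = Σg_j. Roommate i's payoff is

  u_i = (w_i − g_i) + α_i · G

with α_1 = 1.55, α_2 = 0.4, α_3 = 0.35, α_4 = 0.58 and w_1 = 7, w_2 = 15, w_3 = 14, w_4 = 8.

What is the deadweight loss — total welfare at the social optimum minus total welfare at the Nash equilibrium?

69.56

∂u_i/∂g_i = α_i − 1, so roommate i contributes w_i if α_i > 1, else 0.
α_i > 1 for i ∈ {1}; NE contributions (7, 0, 0, 0), G = 7.
W^NE = Σw_i − G^NE + (Σα_i)·G^NE = 44 + 1.88·7 = 57.16.
Planner: ∂(Σu_j)/∂g_i = Σα_j − 1 = 1.88 > 0, so everyone contributes w_i; G^SO = 44, W^SO = 44 + 1.88·44 = 126.72.
Deadweight loss = 69.56.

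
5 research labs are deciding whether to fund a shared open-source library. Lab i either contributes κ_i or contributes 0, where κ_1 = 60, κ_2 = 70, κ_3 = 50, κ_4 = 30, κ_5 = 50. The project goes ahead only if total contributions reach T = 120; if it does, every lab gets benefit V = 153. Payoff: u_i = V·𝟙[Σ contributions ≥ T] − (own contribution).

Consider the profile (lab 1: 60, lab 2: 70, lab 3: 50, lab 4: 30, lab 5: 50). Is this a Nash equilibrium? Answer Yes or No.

Total = 260 ≥ 120: provided.
Lab 1 (pledges 60, payoff 93): dropping to 0 → total 200, payoff 153. Profitable deviation.

No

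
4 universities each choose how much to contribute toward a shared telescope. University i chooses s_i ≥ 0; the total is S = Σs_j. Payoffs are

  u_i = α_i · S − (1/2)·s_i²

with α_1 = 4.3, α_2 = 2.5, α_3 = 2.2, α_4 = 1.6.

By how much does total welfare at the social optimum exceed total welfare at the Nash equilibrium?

University i's FOC: ∂u_i/∂s_i = α_i − s_i = 0, so s_i* = α_i.
NE contributions = (4.3, 2.5, 2.2, 1.6); S = 10.6.
W^NE = (Σα)·S − ½Σα_i² = 10.6² − ½·32.14 = 96.29.
Planner sets s_i = Σα_j = 10.6 for every i, so S^SO = 4·10.6 = 42.4.
W^SO = (Σα)·S^SO − ½·4·(Σα)² = (4/2)·10.6² = 224.72.
Deadweight loss = W^SO − W^NE = 128.43.

128.43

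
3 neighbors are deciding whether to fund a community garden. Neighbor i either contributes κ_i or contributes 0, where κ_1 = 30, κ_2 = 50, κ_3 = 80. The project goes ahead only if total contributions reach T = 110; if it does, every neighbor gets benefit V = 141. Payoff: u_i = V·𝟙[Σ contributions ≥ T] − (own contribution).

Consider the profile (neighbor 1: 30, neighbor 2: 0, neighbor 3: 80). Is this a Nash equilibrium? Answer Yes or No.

Yes

Total = 110 ≥ 110: provided.
Neighbor 1 (pledges 30, payoff 111): dropping to 0 → total 80, payoff 0. No gain.
Neighbor 2 (pledges 0, payoff 141): pledging 50 → total 160, payoff 91. No gain.
Neighbor 3 (pledges 80, payoff 61): dropping to 0 → total 30, payoff 0. No gain.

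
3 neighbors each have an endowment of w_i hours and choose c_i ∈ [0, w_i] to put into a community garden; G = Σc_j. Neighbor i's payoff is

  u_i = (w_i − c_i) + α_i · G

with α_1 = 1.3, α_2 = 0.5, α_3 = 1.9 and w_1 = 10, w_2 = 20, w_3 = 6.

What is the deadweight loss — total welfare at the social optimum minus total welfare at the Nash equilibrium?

∂u_i/∂c_i = α_i − 1, so neighbor i contributes w_i if α_i > 1, else 0.
α_i > 1 for i ∈ {1, 3}; NE contributions (10, 0, 6), G = 16.
W^NE = Σw_i − G^NE + (Σα_i)·G^NE = 36 + 2.7·16 = 79.2.
Planner: ∂(Σu_j)/∂c_i = Σα_j − 1 = 2.7 > 0, so everyone contributes w_i; G^SO = 36, W^SO = 36 + 2.7·36 = 133.2.
Deadweight loss = 54.

54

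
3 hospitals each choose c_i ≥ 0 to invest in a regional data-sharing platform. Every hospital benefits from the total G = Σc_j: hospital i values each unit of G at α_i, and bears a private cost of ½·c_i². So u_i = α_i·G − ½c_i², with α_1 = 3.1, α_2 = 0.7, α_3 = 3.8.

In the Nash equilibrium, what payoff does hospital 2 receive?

5.075

Hospital i's FOC: ∂u_i/∂c_i = α_i − c_i = 0, so c_i* = α_i.
NE contributions = (3.1, 0.7, 3.8); G = 7.6.
u_2 = α_2·G − ½·(c_2)² = 0.7·7.6 − ½·0.7² = 5.075.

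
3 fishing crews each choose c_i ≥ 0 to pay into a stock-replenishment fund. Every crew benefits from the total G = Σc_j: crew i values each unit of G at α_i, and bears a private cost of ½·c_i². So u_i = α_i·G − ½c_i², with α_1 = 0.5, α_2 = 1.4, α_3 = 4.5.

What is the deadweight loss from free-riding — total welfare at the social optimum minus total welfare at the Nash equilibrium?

31.71

Crew i's FOC: ∂u_i/∂c_i = α_i − c_i = 0, so c_i* = α_i.
NE contributions = (0.5, 1.4, 4.5); G = 6.4.
W^NE = (Σα)·G − ½Σα_i² = 6.4² − ½·22.46 = 29.73.
Planner sets c_i = Σα_j = 6.4 for every i, so G^SO = 3·6.4 = 19.2.
W^SO = (Σα)·G^SO − ½·3·(Σα)² = (3/2)·6.4² = 61.44.
Deadweight loss = W^SO − W^NE = 31.71.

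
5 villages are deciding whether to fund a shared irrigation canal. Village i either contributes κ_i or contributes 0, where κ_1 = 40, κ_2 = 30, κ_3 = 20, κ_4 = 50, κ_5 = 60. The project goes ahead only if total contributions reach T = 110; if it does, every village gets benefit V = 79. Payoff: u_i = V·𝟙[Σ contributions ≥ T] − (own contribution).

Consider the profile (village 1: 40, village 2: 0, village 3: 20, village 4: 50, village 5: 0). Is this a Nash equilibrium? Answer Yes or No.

Yes

Total = 110 ≥ 110: provided.
Village 1 (pledges 40, payoff 39): dropping to 0 → total 70, payoff 0. No gain.
Village 2 (pledges 0, payoff 79): pledging 30 → total 140, payoff 49. No gain.
Village 3 (pledges 20, payoff 59): dropping to 0 → total 90, payoff 0. No gain.
Village 4 (pledges 50, payoff 29): dropping to 0 → total 60, payoff 0. No gain.
Village 5 (pledges 0, payoff 79): pledging 60 → total 170, payoff 19. No gain.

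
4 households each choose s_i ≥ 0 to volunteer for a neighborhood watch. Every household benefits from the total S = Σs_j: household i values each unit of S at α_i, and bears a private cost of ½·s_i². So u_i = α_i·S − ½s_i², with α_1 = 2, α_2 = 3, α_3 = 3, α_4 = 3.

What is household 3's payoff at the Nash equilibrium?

28.5

Household i's FOC: ∂u_i/∂s_i = α_i − s_i = 0, so s_i* = α_i.
NE contributions = (2, 3, 3, 3); S = 11.
u_3 = α_3·S − ½·(s_3)² = 3·11 − ½·3² = 28.5.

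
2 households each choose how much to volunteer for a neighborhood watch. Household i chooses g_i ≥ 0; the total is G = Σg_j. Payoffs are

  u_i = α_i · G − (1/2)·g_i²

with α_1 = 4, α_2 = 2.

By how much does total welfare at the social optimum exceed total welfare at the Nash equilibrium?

Household i's FOC: ∂u_i/∂g_i = α_i − g_i = 0, so g_i* = α_i.
NE contributions = (4, 2); G = 6.
W^NE = (Σα)·G − ½Σα_i² = 6² − ½·20 = 26.
Planner sets g_i = Σα_j = 6 for every i, so G^SO = 2·6 = 12.
W^SO = (Σα)·G^SO − ½·2·(Σα)² = (2/2)·6² = 36.
Deadweight loss = W^SO − W^NE = 10.

10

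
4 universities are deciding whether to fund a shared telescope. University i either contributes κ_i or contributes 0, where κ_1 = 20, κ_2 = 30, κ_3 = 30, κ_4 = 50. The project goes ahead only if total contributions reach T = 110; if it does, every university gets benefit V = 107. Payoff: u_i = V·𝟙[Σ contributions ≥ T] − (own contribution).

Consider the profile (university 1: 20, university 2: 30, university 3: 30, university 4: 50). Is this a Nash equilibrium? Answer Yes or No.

Total = 130 ≥ 110: provided.
University 1 (pledges 20, payoff 87): dropping to 0 → total 110, payoff 107. Profitable deviation.

No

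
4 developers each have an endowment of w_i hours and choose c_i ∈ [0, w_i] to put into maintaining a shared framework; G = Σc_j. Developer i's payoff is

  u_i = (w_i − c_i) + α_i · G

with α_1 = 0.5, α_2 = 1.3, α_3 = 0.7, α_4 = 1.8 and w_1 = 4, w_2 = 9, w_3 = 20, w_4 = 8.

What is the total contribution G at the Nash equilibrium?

17

∂u_i/∂c_i = α_i − 1, so developer i contributes w_i if α_i > 1, else 0.
α_i > 1 for i ∈ {2, 4}; NE contributions (0, 9, 0, 8), G = 17.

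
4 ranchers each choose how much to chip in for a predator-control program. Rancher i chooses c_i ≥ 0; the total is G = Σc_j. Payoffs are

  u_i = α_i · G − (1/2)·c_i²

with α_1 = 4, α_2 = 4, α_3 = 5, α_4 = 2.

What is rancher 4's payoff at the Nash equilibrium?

Rancher i's FOC: ∂u_i/∂c_i = α_i − c_i = 0, so c_i* = α_i.
NE contributions = (4, 4, 5, 2); G = 15.
u_4 = α_4·G − ½·(c_4)² = 2·15 − ½·2² = 28.

28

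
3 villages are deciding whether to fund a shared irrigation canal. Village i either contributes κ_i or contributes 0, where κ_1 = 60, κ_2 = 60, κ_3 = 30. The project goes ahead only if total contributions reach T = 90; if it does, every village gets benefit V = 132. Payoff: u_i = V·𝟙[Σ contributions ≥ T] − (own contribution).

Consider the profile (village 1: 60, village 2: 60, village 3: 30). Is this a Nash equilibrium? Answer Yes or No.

No

Total = 150 ≥ 90: provided.
Village 1 (pledges 60, payoff 72): dropping to 0 → total 90, payoff 132. Profitable deviation.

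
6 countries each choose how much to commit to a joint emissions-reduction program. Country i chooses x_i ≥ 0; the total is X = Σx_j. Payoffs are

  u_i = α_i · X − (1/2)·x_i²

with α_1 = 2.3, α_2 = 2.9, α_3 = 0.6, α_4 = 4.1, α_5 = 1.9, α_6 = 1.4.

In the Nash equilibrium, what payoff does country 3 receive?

Country i's FOC: ∂u_i/∂x_i = α_i − x_i = 0, so x_i* = α_i.
NE contributions = (2.3, 2.9, 0.6, 4.1, 1.9, 1.4); X = 13.2.
u_3 = α_3·X − ½·(x_3)² = 0.6·13.2 − ½·0.6² = 7.74.

7.74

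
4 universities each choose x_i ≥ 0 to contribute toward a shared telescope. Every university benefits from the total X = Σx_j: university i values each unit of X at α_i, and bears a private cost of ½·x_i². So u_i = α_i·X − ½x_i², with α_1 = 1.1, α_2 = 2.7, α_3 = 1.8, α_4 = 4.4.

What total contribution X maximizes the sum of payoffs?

Planner FOC: ∂(Σu_j)/∂x_i = (Σα_j) − x_i = 0, so x_i^SO = Σα_j = 10 for every i; X^SO = 40.

40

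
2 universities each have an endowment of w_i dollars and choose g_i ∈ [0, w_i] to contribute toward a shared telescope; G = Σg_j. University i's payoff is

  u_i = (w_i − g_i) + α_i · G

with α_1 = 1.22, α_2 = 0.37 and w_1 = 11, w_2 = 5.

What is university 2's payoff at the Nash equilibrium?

∂u_i/∂g_i = α_i − 1, so university i contributes w_i if α_i > 1, else 0.
α_i > 1 for i ∈ {1}; NE contributions (11, 0), G = 11.
u_2 = (5 − 0) + 0.37·11 = 9.07.

9.07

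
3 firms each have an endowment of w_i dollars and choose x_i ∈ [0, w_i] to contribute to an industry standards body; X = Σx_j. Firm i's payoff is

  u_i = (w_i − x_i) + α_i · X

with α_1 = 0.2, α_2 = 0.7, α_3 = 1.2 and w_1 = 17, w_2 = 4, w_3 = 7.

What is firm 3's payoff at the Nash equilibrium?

∂u_i/∂x_i = α_i − 1, so firm i contributes w_i if α_i > 1, else 0.
α_i > 1 for i ∈ {3}; NE contributions (0, 0, 7), X = 7.
u_3 = (7 − 7) + 1.2·7 = 8.4.

8.4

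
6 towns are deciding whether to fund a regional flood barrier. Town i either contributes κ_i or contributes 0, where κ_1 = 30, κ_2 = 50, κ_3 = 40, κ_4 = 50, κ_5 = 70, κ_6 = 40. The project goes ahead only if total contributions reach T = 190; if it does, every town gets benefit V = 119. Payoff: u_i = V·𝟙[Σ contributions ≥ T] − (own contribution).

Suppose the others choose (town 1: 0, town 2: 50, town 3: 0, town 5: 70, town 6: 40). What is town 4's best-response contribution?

50

Others' total = 160. Contributing 50 brings total to 210 ≥ 190: gain V − κ_4 = 69.
Best response: 50.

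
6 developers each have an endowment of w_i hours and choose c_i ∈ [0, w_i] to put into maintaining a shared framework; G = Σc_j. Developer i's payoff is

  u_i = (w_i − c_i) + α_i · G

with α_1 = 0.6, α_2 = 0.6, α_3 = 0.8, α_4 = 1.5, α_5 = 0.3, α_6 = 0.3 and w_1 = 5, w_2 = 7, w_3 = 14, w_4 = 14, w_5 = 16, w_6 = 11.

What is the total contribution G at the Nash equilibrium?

∂u_i/∂c_i = α_i − 1, so developer i contributes w_i if α_i > 1, else 0.
α_i > 1 for i ∈ {4}; NE contributions (0, 0, 0, 14, 0, 0), G = 14.

14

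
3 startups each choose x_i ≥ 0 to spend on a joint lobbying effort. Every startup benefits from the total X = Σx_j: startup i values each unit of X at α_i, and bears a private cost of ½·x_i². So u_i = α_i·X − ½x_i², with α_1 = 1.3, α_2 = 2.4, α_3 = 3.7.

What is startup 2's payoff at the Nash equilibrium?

Startup i's FOC: ∂u_i/∂x_i = α_i − x_i = 0, so x_i* = α_i.
NE contributions = (1.3, 2.4, 3.7); X = 7.4.
u_2 = α_2·X − ½·(x_2)² = 2.4·7.4 − ½·2.4² = 14.88.

14.88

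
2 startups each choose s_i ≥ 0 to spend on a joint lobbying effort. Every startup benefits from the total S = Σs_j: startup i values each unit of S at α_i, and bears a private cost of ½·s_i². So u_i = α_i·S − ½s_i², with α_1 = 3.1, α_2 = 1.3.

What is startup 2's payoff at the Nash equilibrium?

4.875

Startup i's FOC: ∂u_i/∂s_i = α_i − s_i = 0, so s_i* = α_i.
NE contributions = (3.1, 1.3); S = 4.4.
u_2 = α_2·S − ½·(s_2)² = 1.3·4.4 − ½·1.3² = 4.875.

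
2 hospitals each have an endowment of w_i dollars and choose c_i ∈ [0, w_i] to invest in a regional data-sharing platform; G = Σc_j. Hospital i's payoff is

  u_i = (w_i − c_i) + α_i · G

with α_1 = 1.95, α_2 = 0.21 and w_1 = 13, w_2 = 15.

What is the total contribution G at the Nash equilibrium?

13

∂u_i/∂c_i = α_i − 1, so hospital i contributes w_i if α_i > 1, else 0.
α_i > 1 for i ∈ {1}; NE contributions (13, 0), G = 13.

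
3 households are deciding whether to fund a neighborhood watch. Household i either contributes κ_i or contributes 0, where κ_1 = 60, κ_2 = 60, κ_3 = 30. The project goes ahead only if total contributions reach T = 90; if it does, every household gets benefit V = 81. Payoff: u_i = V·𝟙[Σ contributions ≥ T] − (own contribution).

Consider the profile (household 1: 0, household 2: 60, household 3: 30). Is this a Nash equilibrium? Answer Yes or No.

Total = 90 ≥ 90: provided.
Household 1 (pledges 0, payoff 81): pledging 60 → total 150, payoff 21. No gain.
Household 2 (pledges 60, payoff 21): dropping to 0 → total 30, payoff 0. No gain.
Household 3 (pledges 30, payoff 51): dropping to 0 → total 60, payoff 0. No gain.

Yes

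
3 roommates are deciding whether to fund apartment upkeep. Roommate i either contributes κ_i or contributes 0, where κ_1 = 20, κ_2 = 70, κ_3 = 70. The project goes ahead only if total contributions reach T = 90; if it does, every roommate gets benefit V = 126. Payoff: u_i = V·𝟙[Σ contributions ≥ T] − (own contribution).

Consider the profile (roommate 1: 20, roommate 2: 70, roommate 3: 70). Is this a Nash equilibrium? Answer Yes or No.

No

Total = 160 ≥ 90: provided.
Roommate 1 (pledges 20, payoff 106): dropping to 0 → total 140, payoff 126. Profitable deviation.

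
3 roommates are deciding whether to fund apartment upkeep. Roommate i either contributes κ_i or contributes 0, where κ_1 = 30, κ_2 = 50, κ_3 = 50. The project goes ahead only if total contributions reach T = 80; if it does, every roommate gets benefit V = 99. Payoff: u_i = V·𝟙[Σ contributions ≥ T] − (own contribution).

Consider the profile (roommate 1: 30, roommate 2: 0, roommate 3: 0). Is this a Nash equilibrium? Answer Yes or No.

Total = 30 < 80: not provided.
Roommate 1 (pledges 30, payoff -30): dropping to 0 → total 0, payoff 0. Profitable deviation.

No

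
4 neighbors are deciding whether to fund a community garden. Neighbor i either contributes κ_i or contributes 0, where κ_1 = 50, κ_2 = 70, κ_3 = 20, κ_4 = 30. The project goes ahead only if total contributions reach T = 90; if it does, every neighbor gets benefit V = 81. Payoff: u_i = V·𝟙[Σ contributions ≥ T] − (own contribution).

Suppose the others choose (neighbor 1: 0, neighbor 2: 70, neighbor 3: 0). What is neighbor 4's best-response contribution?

30

Others' total = 70. Contributing 30 brings total to 100 ≥ 90: gain V − κ_4 = 51.
Best response: 30.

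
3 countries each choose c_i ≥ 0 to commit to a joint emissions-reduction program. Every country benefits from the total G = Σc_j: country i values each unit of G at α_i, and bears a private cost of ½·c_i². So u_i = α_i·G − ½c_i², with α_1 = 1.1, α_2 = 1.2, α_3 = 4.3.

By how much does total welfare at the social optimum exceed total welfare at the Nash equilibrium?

Country i's FOC: ∂u_i/∂c_i = α_i − c_i = 0, so c_i* = α_i.
NE contributions = (1.1, 1.2, 4.3); G = 6.6.
W^NE = (Σα)·G − ½Σα_i² = 6.6² − ½·21.14 = 32.99.
Planner sets c_i = Σα_j = 6.6 for every i, so G^SO = 3·6.6 = 19.8.
W^SO = (Σα)·G^SO − ½·3·(Σα)² = (3/2)·6.6² = 65.34.
Deadweight loss = W^SO − W^NE = 32.35.

32.35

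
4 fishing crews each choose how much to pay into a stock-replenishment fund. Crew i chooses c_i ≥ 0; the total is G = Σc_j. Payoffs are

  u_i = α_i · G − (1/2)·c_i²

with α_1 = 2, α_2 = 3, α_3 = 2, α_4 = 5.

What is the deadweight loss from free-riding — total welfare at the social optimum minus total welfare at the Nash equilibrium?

Crew i's FOC: ∂u_i/∂c_i = α_i − c_i = 0, so c_i* = α_i.
NE contributions = (2, 3, 2, 5); G = 12.
W^NE = (Σα)·G − ½Σα_i² = 12² − ½·42 = 123.
Planner sets c_i = Σα_j = 12 for every i, so G^SO = 4·12 = 48.
W^SO = (Σα)·G^SO − ½·4·(Σα)² = (4/2)·12² = 288.
Deadweight loss = W^SO − W^NE = 165.

165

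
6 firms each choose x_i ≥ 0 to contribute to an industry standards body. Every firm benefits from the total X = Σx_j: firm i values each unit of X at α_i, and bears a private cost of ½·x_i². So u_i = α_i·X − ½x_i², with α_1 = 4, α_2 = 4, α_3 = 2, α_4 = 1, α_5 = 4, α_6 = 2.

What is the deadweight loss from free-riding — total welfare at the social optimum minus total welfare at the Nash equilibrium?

Firm i's FOC: ∂u_i/∂x_i = α_i − x_i = 0, so x_i* = α_i.
NE contributions = (4, 4, 2, 1, 4, 2); X = 17.
W^NE = (Σα)·X − ½Σα_i² = 17² − ½·57 = 260.5.
Planner sets x_i = Σα_j = 17 for every i, so X^SO = 6·17 = 102.
W^SO = (Σα)·X^SO − ½·6·(Σα)² = (6/2)·17² = 867.
Deadweight loss = W^SO − W^NE = 606.5.

606.5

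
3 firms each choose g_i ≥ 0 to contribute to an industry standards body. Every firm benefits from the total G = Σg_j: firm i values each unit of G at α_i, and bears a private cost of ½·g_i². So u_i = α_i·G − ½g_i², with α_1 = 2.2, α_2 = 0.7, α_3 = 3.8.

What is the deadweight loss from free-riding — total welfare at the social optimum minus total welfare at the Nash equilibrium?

Firm i's FOC: ∂u_i/∂g_i = α_i − g_i = 0, so g_i* = α_i.
NE contributions = (2.2, 0.7, 3.8); G = 6.7.
W^NE = (Σα)·G − ½Σα_i² = 6.7² − ½·19.77 = 35.005.
Planner sets g_i = Σα_j = 6.7 for every i, so G^SO = 3·6.7 = 20.1.
W^SO = (Σα)·G^SO − ½·3·(Σα)² = (3/2)·6.7² = 67.335.
Deadweight loss = W^SO − W^NE = 32.33.

32.33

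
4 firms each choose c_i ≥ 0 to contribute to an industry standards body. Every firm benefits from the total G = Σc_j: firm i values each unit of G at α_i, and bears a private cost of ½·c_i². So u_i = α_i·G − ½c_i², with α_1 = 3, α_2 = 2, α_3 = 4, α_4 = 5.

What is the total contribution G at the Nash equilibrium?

Firm i's FOC: ∂u_i/∂c_i = α_i − c_i = 0, so c_i* = α_i.
NE contributions = (3, 2, 4, 5); G = 14.

14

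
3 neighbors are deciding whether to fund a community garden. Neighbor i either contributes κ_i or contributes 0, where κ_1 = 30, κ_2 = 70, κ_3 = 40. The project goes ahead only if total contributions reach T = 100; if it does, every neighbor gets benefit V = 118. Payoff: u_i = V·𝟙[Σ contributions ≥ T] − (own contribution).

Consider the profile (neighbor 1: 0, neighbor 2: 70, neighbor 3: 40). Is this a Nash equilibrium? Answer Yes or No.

Total = 110 ≥ 100: provided.
Neighbor 1 (pledges 0, payoff 118): pledging 30 → total 140, payoff 88. No gain.
Neighbor 2 (pledges 70, payoff 48): dropping to 0 → total 40, payoff 0. No gain.
Neighbor 3 (pledges 40, payoff 78): dropping to 0 → total 70, payoff 0. No gain.

Yes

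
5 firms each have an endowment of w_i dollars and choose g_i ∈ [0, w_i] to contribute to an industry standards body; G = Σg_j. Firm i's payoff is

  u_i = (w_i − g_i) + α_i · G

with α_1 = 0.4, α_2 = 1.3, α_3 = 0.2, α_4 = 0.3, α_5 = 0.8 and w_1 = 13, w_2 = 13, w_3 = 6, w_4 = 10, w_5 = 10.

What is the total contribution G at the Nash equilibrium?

13

∂u_i/∂g_i = α_i − 1, so firm i contributes w_i if α_i > 1, else 0.
α_i > 1 for i ∈ {2}; NE contributions (0, 13, 0, 0, 0), G = 13.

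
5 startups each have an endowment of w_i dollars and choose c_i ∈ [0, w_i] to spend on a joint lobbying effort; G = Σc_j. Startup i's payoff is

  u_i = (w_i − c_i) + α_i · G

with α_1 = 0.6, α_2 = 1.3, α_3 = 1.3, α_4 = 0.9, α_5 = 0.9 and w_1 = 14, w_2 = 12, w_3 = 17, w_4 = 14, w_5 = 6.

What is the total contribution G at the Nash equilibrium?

29

∂u_i/∂c_i = α_i − 1, so startup i contributes w_i if α_i > 1, else 0.
α_i > 1 for i ∈ {2, 3}; NE contributions (0, 12, 17, 0, 0), G = 29.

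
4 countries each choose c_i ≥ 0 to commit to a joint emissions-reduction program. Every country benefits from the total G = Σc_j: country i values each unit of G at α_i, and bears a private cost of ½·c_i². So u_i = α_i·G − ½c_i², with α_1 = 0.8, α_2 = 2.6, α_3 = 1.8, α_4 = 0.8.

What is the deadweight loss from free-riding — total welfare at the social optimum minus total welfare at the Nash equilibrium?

Country i's FOC: ∂u_i/∂c_i = α_i − c_i = 0, so c_i* = α_i.
NE contributions = (0.8, 2.6, 1.8, 0.8); G = 6.
W^NE = (Σα)·G − ½Σα_i² = 6² − ½·11.28 = 30.36.
Planner sets c_i = Σα_j = 6 for every i, so G^SO = 4·6 = 24.
W^SO = (Σα)·G^SO − ½·4·(Σα)² = (4/2)·6² = 72.
Deadweight loss = W^SO − W^NE = 41.64.

41.64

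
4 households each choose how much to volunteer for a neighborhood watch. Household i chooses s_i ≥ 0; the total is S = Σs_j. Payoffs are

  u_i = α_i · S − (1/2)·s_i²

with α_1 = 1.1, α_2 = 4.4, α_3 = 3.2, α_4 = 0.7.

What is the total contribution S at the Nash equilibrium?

9.4

Household i's FOC: ∂u_i/∂s_i = α_i − s_i = 0, so s_i* = α_i.
NE contributions = (1.1, 4.4, 3.2, 0.7); S = 9.4.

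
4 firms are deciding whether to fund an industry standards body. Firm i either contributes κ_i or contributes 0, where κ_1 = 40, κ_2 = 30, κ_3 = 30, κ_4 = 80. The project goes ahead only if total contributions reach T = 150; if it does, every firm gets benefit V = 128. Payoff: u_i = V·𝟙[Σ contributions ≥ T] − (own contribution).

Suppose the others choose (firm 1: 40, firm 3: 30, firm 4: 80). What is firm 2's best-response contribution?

0

Others' total = 150 ≥ 150; contributing adds cost 30 for no extra benefit.
Best response: 0.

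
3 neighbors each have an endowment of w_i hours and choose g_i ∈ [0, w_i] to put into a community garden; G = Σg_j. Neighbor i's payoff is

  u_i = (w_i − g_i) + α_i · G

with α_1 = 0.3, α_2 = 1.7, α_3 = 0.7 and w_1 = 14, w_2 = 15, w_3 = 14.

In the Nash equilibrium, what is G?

∂u_i/∂g_i = α_i − 1, so neighbor i contributes w_i if α_i > 1, else 0.
α_i > 1 for i ∈ {2}; NE contributions (0, 15, 0), G = 15.

15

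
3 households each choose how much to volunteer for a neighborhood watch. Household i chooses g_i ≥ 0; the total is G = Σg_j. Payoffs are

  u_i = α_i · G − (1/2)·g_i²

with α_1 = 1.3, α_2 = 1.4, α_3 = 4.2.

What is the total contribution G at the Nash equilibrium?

Household i's FOC: ∂u_i/∂g_i = α_i − g_i = 0, so g_i* = α_i.
NE contributions = (1.3, 1.4, 4.2); G = 6.9.

6.9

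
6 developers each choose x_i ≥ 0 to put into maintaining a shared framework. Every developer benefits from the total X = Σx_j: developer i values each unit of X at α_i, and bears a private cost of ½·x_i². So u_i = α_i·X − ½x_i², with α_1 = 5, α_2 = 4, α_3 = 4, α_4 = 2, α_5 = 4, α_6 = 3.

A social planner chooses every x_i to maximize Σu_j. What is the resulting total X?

Planner FOC: ∂(Σu_j)/∂x_i = (Σα_j) − x_i = 0, so x_i^SO = Σα_j = 22 for every i; X^SO = 132.

132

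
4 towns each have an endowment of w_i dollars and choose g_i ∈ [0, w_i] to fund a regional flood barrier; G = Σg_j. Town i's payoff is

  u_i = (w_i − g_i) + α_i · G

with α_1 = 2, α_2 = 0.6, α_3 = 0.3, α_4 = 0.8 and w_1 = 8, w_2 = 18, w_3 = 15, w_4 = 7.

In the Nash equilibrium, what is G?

∂u_i/∂g_i = α_i − 1, so town i contributes w_i if α_i > 1, else 0.
α_i > 1 for i ∈ {1}; NE contributions (8, 0, 0, 0), G = 8.

8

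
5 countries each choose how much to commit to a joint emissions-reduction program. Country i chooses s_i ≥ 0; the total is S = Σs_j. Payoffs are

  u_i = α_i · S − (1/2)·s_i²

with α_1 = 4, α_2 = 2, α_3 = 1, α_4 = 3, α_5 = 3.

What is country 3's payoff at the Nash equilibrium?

Country i's FOC: ∂u_i/∂s_i = α_i − s_i = 0, so s_i* = α_i.
NE contributions = (4, 2, 1, 3, 3); S = 13.
u_3 = α_3·S − ½·(s_3)² = 1·13 − ½·1² = 12.5.

12.5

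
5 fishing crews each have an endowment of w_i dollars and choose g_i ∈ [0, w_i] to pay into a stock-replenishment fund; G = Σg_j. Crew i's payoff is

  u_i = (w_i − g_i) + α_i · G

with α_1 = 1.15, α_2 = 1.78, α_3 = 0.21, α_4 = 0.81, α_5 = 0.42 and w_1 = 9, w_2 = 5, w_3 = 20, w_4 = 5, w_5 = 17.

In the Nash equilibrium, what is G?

14

∂u_i/∂g_i = α_i − 1, so crew i contributes w_i if α_i > 1, else 0.
α_i > 1 for i ∈ {1, 2}; NE contributions (9, 5, 0, 0, 0), G = 14.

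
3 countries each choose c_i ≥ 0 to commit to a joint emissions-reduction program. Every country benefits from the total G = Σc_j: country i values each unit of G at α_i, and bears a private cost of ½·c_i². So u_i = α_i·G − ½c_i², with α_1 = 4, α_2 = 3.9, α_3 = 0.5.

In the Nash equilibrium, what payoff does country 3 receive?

Country i's FOC: ∂u_i/∂c_i = α_i − c_i = 0, so c_i* = α_i.
NE contributions = (4, 3.9, 0.5); G = 8.4.
u_3 = α_3·G − ½·(c_3)² = 0.5·8.4 − ½·0.5² = 4.075.

4.075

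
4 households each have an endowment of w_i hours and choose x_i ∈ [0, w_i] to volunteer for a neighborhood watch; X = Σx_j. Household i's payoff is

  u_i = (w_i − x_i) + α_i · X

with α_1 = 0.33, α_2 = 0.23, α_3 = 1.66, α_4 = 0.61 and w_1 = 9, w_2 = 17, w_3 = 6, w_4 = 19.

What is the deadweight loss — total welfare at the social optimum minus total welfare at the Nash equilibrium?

82.35

∂u_i/∂x_i = α_i − 1, so household i contributes w_i if α_i > 1, else 0.
α_i > 1 for i ∈ {3}; NE contributions (0, 0, 6, 0), X = 6.
W^NE = Σw_i − X^NE + (Σα_i)·X^NE = 51 + 1.83·6 = 61.98.
Planner: ∂(Σu_j)/∂x_i = Σα_j − 1 = 1.83 > 0, so everyone contributes w_i; X^SO = 51, W^SO = 51 + 1.83·51 = 144.33.
Deadweight loss = 82.35.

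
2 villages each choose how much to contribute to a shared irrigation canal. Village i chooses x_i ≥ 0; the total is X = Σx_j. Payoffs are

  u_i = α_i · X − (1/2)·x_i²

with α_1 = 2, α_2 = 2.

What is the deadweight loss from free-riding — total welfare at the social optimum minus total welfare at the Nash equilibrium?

Village i's FOC: ∂u_i/∂x_i = α_i − x_i = 0, so x_i* = α_i.
NE contributions = (2, 2); X = 4.
W^NE = (Σα)·X − ½Σα_i² = 4² − ½·8 = 12.
Planner sets x_i = Σα_j = 4 for every i, so X^SO = 2·4 = 8.
W^SO = (Σα)·X^SO − ½·2·(Σα)² = (2/2)·4² = 16.
Deadweight loss = W^SO − W^NE = 4.

4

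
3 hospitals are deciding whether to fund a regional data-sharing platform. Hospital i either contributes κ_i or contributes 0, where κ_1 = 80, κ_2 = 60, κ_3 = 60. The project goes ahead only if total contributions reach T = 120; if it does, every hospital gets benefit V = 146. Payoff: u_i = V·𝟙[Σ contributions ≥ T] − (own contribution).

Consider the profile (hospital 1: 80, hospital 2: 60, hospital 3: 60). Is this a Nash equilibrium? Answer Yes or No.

Total = 200 ≥ 120: provided.
Hospital 1 (pledges 80, payoff 66): dropping to 0 → total 120, payoff 146. Profitable deviation.

No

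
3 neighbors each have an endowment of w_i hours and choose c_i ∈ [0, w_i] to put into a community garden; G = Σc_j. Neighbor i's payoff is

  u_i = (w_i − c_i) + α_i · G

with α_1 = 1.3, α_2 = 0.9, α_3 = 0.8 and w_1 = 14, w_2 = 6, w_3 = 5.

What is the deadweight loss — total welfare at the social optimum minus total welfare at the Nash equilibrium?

∂u_i/∂c_i = α_i − 1, so neighbor i contributes w_i if α_i > 1, else 0.
α_i > 1 for i ∈ {1}; NE contributions (14, 0, 0), G = 14.
W^NE = Σw_i − G^NE + (Σα_i)·G^NE = 25 + 2·14 = 53.
Planner: ∂(Σu_j)/∂c_i = Σα_j − 1 = 2 > 0, so everyone contributes w_i; G^SO = 25, W^SO = 25 + 2·25 = 75.
Deadweight loss = 22.

22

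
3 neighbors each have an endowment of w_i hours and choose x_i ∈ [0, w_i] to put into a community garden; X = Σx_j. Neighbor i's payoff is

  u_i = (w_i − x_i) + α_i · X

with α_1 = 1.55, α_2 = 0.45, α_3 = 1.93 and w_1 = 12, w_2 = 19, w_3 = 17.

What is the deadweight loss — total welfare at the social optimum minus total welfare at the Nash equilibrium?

∂u_i/∂x_i = α_i − 1, so neighbor i contributes w_i if α_i > 1, else 0.
α_i > 1 for i ∈ {1, 3}; NE contributions (12, 0, 17), X = 29.
W^NE = Σw_i − X^NE + (Σα_i)·X^NE = 48 + 2.93·29 = 132.97.
Planner: ∂(Σu_j)/∂x_i = Σα_j − 1 = 2.93 > 0, so everyone contributes w_i; X^SO = 48, W^SO = 48 + 2.93·48 = 188.64.
Deadweight loss = 55.67.

55.67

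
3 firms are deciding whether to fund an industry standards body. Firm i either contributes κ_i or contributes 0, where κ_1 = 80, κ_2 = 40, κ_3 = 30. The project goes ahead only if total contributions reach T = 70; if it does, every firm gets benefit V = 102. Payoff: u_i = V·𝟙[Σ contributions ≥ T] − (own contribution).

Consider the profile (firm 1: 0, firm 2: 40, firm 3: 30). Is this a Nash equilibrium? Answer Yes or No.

Yes

Total = 70 ≥ 70: provided.
Firm 1 (pledges 0, payoff 102): pledging 80 → total 150, payoff 22. No gain.
Firm 2 (pledges 40, payoff 62): dropping to 0 → total 30, payoff 0. No gain.
Firm 3 (pledges 30, payoff 72): dropping to 0 → total 40, payoff 0. No gain.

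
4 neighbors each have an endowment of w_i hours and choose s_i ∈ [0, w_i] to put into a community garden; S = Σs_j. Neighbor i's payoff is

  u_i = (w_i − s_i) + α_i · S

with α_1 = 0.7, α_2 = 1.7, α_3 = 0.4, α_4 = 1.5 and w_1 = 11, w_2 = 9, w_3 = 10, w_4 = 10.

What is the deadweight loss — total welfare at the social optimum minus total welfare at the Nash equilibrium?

69.3

∂u_i/∂s_i = α_i − 1, so neighbor i contributes w_i if α_i > 1, else 0.
α_i > 1 for i ∈ {2, 4}; NE contributions (0, 9, 0, 10), S = 19.
W^NE = Σw_i − S^NE + (Σα_i)·S^NE = 40 + 3.3·19 = 102.7.
Planner: ∂(Σu_j)/∂s_i = Σα_j − 1 = 3.3 > 0, so everyone contributes w_i; S^SO = 40, W^SO = 40 + 3.3·40 = 172.
Deadweight loss = 69.3.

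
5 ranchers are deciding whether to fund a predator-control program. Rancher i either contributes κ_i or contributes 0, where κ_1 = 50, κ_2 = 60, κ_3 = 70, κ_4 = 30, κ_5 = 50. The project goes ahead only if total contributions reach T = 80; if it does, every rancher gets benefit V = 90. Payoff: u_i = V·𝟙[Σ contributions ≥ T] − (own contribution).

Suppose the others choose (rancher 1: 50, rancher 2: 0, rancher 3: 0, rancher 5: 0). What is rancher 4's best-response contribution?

Others' total = 50. Contributing 30 brings total to 80 ≥ 80: gain V − κ_4 = 60.
Best response: 30.

30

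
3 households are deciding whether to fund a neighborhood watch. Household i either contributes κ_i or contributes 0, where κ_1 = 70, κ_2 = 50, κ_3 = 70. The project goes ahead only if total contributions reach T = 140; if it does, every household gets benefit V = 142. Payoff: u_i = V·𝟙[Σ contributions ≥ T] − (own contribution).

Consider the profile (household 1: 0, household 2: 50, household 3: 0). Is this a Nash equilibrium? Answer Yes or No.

Total = 50 < 140: not provided.
Household 1 (pledges 0, payoff 0): pledging 70 → total 120, payoff -70. No gain.
Household 2 (pledges 50, payoff -50): dropping to 0 → total 0, payoff 0. Profitable deviation.

No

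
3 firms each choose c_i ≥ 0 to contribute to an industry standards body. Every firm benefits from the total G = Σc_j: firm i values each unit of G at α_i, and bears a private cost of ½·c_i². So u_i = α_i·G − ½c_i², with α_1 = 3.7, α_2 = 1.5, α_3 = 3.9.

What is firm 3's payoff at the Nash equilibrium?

27.885

Firm i's FOC: ∂u_i/∂c_i = α_i − c_i = 0, so c_i* = α_i.
NE contributions = (3.7, 1.5, 3.9); G = 9.1.
u_3 = α_3·G − ½·(c_3)² = 3.9·9.1 − ½·3.9² = 27.885.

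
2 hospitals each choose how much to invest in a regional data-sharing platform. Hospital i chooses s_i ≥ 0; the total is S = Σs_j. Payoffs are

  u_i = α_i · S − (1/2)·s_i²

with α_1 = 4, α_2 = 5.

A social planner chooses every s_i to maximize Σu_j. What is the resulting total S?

18

Planner FOC: ∂(Σu_j)/∂s_i = (Σα_j) − s_i = 0, so s_i^SO = Σα_j = 9 for every i; S^SO = 18.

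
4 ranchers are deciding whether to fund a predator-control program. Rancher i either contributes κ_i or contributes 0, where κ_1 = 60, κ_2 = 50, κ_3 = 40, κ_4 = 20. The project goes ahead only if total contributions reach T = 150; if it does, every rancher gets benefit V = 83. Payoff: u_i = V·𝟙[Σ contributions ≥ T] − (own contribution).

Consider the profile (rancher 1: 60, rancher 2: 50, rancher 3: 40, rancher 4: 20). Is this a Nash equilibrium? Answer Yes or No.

No

Total = 170 ≥ 150: provided.
Rancher 1 (pledges 60, payoff 23): dropping to 0 → total 110, payoff 0. No gain.
Rancher 2 (pledges 50, payoff 33): dropping to 0 → total 120, payoff 0. No gain.
Rancher 3 (pledges 40, payoff 43): dropping to 0 → total 130, payoff 0. No gain.
Rancher 4 (pledges 20, payoff 63): dropping to 0 → total 150, payoff 83. Profitable deviation.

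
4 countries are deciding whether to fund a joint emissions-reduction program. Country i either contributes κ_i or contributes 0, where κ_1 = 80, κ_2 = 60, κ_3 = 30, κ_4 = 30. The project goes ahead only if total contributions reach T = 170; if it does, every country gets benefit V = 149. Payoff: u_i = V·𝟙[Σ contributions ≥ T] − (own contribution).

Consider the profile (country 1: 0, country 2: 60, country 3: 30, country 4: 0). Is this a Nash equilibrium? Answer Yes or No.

Total = 90 < 170: not provided.
Country 1 (pledges 0, payoff 0): pledging 80 → total 170, payoff 69. Profitable deviation.

No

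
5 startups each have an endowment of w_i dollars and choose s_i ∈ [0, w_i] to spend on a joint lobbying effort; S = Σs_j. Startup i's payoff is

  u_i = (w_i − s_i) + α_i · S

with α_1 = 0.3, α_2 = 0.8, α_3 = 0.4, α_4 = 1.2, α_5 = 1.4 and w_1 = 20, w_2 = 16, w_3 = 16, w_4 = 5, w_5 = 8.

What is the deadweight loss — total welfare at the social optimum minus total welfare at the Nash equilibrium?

∂u_i/∂s_i = α_i − 1, so startup i contributes w_i if α_i > 1, else 0.
α_i > 1 for i ∈ {4, 5}; NE contributions (0, 0, 0, 5, 8), S = 13.
W^NE = Σw_i − S^NE + (Σα_i)·S^NE = 65 + 3.1·13 = 105.3.
Planner: ∂(Σu_j)/∂s_i = Σα_j − 1 = 3.1 > 0, so everyone contributes w_i; S^SO = 65, W^SO = 65 + 3.1·65 = 266.5.
Deadweight loss = 161.2.

161.2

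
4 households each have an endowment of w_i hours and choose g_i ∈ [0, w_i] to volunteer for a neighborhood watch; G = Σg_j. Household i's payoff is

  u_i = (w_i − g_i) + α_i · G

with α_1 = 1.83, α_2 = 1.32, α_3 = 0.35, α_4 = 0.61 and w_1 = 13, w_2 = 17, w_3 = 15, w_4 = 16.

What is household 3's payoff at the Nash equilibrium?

∂u_i/∂g_i = α_i − 1, so household i contributes w_i if α_i > 1, else 0.
α_i > 1 for i ∈ {1, 2}; NE contributions (13, 17, 0, 0), G = 30.
u_3 = (15 − 0) + 0.35·30 = 25.5.

25.5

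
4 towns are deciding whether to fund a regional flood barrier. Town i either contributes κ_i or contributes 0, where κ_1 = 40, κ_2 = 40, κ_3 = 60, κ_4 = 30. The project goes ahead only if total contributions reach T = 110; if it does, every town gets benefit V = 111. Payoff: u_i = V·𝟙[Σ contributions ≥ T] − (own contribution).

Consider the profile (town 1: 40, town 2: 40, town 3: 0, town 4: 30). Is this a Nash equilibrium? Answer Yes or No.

Total = 110 ≥ 110: provided.
Town 1 (pledges 40, payoff 71): dropping to 0 → total 70, payoff 0. No gain.
Town 2 (pledges 40, payoff 71): dropping to 0 → total 70, payoff 0. No gain.
Town 3 (pledges 0, payoff 111): pledging 60 → total 170, payoff 51. No gain.
Town 4 (pledges 30, payoff 81): dropping to 0 → total 80, payoff 0. No gain.

Yes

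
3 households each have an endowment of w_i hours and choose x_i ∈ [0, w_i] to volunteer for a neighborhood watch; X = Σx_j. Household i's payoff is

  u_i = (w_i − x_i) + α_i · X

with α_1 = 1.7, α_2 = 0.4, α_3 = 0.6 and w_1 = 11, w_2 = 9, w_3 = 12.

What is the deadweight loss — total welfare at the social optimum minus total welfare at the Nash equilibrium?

∂u_i/∂x_i = α_i − 1, so household i contributes w_i if α_i > 1, else 0.
α_i > 1 for i ∈ {1}; NE contributions (11, 0, 0), X = 11.
W^NE = Σw_i − X^NE + (Σα_i)·X^NE = 32 + 1.7·11 = 50.7.
Planner: ∂(Σu_j)/∂x_i = Σα_j − 1 = 1.7 > 0, so everyone contributes w_i; X^SO = 32, W^SO = 32 + 1.7·32 = 86.4.
Deadweight loss = 35.7.

35.7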